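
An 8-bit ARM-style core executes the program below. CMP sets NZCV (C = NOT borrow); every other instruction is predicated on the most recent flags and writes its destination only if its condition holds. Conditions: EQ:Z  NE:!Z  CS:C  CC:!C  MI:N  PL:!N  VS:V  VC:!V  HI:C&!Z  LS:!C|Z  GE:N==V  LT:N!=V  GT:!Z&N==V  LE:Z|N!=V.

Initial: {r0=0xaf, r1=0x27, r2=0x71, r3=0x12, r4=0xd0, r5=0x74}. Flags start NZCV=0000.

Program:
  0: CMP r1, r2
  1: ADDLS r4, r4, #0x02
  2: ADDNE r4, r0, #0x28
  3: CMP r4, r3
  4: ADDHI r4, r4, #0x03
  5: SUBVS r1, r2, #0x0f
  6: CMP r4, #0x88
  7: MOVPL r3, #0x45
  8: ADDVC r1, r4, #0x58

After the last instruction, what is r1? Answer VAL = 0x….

0: ✓ CMP  NZCV=1000
1: ✓ ADDLS  r4←0xd2
2: ✓ ADDNE  r4←0xd7
3: ✓ CMP  NZCV=1010
4: ✓ ADDHI  r4←0xda
5: · SUBVS
6: ✓ CMP  NZCV=0010
7: ✓ MOVPL  r3←0x45
8: ✓ ADDVC  r1←0x32

VAL = 0x32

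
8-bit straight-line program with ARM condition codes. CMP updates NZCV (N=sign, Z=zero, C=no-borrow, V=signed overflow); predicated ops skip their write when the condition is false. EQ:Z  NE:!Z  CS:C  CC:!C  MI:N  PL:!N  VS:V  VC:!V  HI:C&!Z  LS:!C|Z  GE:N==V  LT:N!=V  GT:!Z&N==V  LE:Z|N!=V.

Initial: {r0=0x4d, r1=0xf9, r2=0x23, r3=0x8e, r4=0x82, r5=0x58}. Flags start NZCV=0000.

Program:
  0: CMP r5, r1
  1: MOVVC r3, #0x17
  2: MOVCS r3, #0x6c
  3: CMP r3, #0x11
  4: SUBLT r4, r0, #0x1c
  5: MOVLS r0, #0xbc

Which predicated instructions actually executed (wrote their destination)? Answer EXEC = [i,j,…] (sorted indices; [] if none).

0: ✓ CMP  NZCV=0000
1: ✓ MOVVC  r3←0x17
2: · MOVCS
3: ✓ CMP  NZCV=0010
4: · SUBLT
5: · MOVLS

EXEC = [1]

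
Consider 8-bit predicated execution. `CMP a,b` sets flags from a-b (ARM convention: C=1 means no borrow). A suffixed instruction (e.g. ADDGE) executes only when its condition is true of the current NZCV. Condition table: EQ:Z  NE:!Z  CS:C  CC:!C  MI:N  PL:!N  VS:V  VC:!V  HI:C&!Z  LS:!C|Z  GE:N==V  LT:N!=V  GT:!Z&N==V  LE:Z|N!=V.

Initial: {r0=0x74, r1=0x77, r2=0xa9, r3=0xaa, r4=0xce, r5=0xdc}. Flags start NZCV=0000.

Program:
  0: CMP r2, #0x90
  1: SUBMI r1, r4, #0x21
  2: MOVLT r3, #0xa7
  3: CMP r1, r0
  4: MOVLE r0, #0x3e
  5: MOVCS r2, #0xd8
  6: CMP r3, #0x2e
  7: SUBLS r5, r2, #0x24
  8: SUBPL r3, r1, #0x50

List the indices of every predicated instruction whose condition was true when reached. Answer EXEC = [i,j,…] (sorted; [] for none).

0: ✓ CMP  NZCV=0010
1: · SUBMI
2: · MOVLT
3: ✓ CMP  NZCV=0010
4: · MOVLE
5: ✓ MOVCS  r2←0xd8
6: ✓ CMP  NZCV=0011
7: · SUBLS
8: ✓ SUBPL  r3←0x27

EXEC = [5,8]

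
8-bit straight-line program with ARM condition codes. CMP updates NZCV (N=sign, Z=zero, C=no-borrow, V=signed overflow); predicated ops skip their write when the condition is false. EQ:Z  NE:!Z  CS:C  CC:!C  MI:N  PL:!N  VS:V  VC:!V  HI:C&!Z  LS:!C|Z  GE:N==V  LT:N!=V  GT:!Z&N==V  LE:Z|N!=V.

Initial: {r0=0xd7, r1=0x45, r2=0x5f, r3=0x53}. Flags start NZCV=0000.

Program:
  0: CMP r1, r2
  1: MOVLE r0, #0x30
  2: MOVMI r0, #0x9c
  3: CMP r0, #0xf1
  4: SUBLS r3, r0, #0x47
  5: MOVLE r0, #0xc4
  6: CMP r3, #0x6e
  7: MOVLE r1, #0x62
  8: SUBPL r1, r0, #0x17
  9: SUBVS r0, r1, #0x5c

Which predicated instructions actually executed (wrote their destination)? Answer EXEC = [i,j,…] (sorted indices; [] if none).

0: ✓ CMP  NZCV=1000
1: ✓ MOVLE  r0←0x30
2: ✓ MOVMI  r0←0x9c
3: ✓ CMP  NZCV=1000
4: ✓ SUBLS  r3←0x55
5: ✓ MOVLE  r0←0xc4
6: ✓ CMP  NZCV=1000
7: ✓ MOVLE  r1←0x62
8: · SUBPL
9: · SUBVS

EXEC = [1,2,4,5,7]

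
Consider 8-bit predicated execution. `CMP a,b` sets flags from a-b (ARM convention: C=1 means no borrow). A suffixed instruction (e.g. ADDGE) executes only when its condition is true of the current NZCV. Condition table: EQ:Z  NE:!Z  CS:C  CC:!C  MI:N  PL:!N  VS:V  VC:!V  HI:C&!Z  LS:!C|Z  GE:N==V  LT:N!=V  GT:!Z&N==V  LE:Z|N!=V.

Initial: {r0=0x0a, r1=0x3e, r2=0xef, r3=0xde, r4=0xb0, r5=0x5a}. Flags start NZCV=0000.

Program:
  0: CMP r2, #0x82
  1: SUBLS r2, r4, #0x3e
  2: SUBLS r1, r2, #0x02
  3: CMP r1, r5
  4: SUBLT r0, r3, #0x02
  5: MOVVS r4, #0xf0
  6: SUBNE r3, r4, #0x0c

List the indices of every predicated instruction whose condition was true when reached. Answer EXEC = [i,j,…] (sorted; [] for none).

EXEC = [4,6]

[0] flags=0010 → (cmp)
[1] flags=0010 LS?F → skip
[2] flags=0010 LS?F → skip
[3] flags=1000 → (cmp)
[4] flags=1000 LT?T → r0=0xdc
[5] flags=1000 VS?F → skip
[6] flags=1000 NE?T → r3=0xa4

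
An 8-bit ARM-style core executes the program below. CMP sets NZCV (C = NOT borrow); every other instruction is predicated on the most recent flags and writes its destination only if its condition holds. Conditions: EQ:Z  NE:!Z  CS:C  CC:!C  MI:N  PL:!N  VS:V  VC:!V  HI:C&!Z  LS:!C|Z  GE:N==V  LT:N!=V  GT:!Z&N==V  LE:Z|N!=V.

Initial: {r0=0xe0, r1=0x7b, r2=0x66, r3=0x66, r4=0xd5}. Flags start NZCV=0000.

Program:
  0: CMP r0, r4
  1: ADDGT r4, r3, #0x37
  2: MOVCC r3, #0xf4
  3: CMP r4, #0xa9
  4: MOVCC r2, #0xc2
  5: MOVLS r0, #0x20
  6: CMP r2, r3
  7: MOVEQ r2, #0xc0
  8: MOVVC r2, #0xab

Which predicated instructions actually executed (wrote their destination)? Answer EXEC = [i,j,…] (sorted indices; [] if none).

EXEC = [1,4,5]

[0] flags=0010 → (cmp)
[1] flags=0010 GT?T → r4=0x9d
[2] flags=0010 CC?F → skip
[3] flags=1000 → (cmp)
[4] flags=1000 CC?T → r2=0xc2
[5] flags=1000 LS?T → r0=0x20
[6] flags=0011 → (cmp)
[7] flags=0011 EQ?F → skip
[8] flags=0011 VC?F → skip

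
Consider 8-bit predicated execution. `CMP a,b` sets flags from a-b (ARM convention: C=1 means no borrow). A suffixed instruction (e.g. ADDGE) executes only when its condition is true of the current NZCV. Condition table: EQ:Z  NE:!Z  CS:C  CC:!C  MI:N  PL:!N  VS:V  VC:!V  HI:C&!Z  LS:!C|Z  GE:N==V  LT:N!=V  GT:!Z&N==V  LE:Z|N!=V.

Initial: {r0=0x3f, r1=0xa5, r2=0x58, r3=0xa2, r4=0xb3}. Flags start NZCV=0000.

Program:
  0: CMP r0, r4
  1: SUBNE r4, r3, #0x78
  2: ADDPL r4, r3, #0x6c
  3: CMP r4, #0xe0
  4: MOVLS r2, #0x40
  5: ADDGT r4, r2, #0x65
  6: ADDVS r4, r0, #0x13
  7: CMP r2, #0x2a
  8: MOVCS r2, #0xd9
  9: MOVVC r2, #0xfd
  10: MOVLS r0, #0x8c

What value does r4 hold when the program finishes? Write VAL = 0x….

VAL = 0xa5

0: ✓ CMP  NZCV=1001
1: ✓ SUBNE  r4←0x2a
2: · ADDPL
3: ✓ CMP  NZCV=0000
4: ✓ MOVLS  r2←0x40
5: ✓ ADDGT  r4←0xa5
6: · ADDVS
7: ✓ CMP  NZCV=0010
8: ✓ MOVCS  r2←0xd9
9: ✓ MOVVC  r2←0xfd
10: · MOVLS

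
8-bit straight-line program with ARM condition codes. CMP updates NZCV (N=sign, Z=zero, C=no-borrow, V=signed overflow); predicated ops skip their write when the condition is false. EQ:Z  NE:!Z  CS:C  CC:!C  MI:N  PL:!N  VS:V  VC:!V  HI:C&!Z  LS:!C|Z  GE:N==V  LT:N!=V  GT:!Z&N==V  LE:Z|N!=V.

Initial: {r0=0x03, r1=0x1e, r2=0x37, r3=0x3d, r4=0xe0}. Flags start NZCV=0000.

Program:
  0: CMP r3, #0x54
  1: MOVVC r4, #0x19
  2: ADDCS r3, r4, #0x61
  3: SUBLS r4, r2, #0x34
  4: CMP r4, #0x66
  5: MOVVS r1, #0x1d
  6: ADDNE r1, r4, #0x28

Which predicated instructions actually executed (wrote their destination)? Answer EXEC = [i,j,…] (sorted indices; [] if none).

[0] flags=1000 → (cmp)
[1] flags=1000 VC?T → r4=0x19
[2] flags=1000 CS?F → skip
[3] flags=1000 LS?T → r4=0x03
[4] flags=1000 → (cmp)
[5] flags=1000 VS?F → skip
[6] flags=1000 NE?T → r1=0x2b

EXEC = [1,3,6]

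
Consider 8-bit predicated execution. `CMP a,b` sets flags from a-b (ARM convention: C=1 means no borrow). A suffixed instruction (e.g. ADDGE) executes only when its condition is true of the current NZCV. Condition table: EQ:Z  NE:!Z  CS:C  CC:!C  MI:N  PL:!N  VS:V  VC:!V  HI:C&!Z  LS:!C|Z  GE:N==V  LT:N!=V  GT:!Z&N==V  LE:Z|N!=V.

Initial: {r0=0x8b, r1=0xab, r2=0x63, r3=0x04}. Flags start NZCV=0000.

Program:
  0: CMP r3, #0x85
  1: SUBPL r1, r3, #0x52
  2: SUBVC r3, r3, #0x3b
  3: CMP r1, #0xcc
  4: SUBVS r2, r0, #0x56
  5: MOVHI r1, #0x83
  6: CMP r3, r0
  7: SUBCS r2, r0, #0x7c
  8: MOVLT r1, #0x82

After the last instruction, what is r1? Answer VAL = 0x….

VAL = 0xb2

0: ✓ CMP  NZCV=0000
1: ✓ SUBPL  r1←0xb2
2: ✓ SUBVC  r3←0xc9
3: ✓ CMP  NZCV=1000
4: · SUBVS
5: · MOVHI
6: ✓ CMP  NZCV=0010
7: ✓ SUBCS  r2←0x0f
8: · MOVLT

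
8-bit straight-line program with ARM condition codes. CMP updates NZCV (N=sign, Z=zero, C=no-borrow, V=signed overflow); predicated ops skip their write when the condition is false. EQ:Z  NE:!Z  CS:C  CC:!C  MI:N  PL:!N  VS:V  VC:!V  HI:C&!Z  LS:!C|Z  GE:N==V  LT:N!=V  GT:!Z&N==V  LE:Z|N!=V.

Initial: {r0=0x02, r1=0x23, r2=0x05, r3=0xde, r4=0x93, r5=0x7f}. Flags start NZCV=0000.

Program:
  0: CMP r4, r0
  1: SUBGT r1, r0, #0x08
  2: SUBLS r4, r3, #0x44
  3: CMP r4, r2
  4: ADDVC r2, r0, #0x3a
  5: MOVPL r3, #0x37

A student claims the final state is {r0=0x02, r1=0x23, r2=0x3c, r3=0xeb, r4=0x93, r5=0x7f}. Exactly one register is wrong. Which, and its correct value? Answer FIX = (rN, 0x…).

[0] flags=1010 → (cmp)
[1] flags=1010 GT?F → skip
[2] flags=1010 LS?F → skip
[3] flags=1010 → (cmp)
[4] flags=1010 VC?T → r2=0x3c
[5] flags=1010 PL?F → skip

FIX = (r3, 0xde)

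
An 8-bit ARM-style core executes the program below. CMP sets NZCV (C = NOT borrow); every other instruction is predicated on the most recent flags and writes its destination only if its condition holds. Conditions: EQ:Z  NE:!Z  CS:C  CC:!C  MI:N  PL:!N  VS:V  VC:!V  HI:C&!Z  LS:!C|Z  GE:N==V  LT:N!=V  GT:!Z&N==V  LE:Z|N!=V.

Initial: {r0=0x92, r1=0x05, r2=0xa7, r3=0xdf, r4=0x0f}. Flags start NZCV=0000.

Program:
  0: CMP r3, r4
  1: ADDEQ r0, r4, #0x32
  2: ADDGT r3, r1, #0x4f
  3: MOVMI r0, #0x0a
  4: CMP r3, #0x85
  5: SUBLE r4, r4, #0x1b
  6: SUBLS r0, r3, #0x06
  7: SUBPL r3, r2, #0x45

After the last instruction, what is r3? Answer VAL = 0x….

0: ✓ CMP  NZCV=1010
1: · ADDEQ
2: · ADDGT
3: ✓ MOVMI  r0←0x0a
4: ✓ CMP  NZCV=0010
5: · SUBLE
6: · SUBLS
7: ✓ SUBPL  r3←0x62

VAL = 0x62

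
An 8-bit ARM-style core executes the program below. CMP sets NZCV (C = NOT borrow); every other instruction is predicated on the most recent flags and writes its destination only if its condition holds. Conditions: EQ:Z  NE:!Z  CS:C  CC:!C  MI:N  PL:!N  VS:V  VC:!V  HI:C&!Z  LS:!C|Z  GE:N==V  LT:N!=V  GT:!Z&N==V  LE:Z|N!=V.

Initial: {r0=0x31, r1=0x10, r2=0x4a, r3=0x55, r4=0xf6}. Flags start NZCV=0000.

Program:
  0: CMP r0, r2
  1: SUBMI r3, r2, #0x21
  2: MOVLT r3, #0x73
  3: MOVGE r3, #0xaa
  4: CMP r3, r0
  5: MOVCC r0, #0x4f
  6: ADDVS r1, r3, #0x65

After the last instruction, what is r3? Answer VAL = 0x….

[0] flags=1000 → (cmp)
[1] flags=1000 MI?T → r3=0x29
[2] flags=1000 LT?T → r3=0x73
[3] flags=1000 GE?F → skip
[4] flags=0010 → (cmp)
[5] flags=0010 CC?F → skip
[6] flags=0010 VS?F → skip

VAL = 0x73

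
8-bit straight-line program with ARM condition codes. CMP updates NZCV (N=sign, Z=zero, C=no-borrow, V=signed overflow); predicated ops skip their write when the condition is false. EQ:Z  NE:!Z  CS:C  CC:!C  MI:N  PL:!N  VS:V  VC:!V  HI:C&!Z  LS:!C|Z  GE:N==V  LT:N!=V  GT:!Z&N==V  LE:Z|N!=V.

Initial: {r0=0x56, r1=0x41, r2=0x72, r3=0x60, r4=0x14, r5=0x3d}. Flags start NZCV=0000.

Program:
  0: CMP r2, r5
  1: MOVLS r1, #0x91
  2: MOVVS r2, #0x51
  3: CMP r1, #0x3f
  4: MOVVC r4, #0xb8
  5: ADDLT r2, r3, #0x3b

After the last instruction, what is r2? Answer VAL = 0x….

VAL = 0x72

[0] flags=0010 → (cmp)
[1] flags=0010 LS?F → skip
[2] flags=0010 VS?F → skip
[3] flags=0010 → (cmp)
[4] flags=0010 VC?T → r4=0xb8
[5] flags=0010 LT?F → skip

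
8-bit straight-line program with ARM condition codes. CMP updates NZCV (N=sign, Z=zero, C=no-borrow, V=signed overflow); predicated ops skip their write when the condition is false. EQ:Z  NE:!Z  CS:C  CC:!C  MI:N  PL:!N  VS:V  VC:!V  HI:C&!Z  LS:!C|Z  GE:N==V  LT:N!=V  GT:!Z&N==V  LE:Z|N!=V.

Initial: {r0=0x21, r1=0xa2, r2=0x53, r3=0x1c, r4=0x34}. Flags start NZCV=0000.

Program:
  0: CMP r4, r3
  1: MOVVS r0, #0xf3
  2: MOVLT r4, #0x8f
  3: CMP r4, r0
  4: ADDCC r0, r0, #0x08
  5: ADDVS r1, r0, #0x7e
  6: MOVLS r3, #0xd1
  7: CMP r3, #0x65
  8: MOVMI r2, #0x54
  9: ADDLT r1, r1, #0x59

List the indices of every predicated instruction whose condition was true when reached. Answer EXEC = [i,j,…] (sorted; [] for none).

EXEC = [8,9]

[0] flags=0010 → (cmp)
[1] flags=0010 VS?F → skip
[2] flags=0010 LT?F → skip
[3] flags=0010 → (cmp)
[4] flags=0010 CC?F → skip
[5] flags=0010 VS?F → skip
[6] flags=0010 LS?F → skip
[7] flags=1000 → (cmp)
[8] flags=1000 MI?T → r2=0x54
[9] flags=1000 LT?T → r1=0xfb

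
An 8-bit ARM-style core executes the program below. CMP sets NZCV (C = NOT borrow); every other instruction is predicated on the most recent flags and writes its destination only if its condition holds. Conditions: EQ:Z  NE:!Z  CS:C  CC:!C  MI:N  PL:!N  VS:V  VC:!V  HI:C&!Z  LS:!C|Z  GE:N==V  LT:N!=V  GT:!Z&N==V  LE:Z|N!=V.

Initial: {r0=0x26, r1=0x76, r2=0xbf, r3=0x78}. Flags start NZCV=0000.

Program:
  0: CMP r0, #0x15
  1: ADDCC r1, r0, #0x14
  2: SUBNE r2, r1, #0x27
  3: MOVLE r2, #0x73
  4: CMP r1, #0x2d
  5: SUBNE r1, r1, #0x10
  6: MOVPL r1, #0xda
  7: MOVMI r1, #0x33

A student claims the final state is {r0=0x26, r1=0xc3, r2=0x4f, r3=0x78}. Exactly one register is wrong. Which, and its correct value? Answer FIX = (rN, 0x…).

FIX = (r1, 0xda)

[0] flags=0010 → (cmp)
[1] flags=0010 CC?F → skip
[2] flags=0010 NE?T → r2=0x4f
[3] flags=0010 LE?F → skip
[4] flags=0010 → (cmp)
[5] flags=0010 NE?T → r1=0x66
[6] flags=0010 PL?T → r1=0xda
[7] flags=0010 MI?F → skip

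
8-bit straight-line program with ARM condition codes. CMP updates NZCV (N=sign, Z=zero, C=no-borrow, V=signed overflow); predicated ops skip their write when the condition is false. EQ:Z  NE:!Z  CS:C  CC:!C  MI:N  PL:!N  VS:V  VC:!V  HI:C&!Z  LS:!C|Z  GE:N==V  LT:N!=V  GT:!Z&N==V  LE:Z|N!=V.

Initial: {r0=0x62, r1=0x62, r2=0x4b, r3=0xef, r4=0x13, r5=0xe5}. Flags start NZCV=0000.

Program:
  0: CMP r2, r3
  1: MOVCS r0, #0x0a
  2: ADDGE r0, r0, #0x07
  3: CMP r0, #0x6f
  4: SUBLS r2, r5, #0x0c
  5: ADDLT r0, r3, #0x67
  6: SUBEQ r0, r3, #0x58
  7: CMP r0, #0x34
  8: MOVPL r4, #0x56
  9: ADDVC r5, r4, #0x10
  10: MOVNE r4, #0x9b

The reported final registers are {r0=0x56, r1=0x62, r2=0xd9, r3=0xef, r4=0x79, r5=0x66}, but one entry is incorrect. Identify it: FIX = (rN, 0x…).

[0] flags=0000 → (cmp)
[1] flags=0000 CS?F → skip
[2] flags=0000 GE?T → r0=0x69
[3] flags=1000 → (cmp)
[4] flags=1000 LS?T → r2=0xd9
[5] flags=1000 LT?T → r0=0x56
[6] flags=1000 EQ?F → skip
[7] flags=0010 → (cmp)
[8] flags=0010 PL?T → r4=0x56
[9] flags=0010 VC?T → r5=0x66
[10] flags=0010 NE?T → r4=0x9b

FIX = (r4, 0x9b)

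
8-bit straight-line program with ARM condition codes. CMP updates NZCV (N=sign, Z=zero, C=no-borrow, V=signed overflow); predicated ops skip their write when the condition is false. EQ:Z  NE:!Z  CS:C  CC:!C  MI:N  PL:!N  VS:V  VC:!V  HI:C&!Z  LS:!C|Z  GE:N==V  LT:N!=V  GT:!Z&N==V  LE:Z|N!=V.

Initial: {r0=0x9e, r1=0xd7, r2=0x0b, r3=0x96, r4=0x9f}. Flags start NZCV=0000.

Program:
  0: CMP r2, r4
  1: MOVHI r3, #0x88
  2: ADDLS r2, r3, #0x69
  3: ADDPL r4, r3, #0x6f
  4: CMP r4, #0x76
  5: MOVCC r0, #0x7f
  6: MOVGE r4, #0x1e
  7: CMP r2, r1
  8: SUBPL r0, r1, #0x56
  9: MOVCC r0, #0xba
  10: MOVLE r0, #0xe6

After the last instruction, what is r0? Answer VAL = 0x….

VAL = 0x81

[0] flags=0000 → (cmp)
[1] flags=0000 HI?F → skip
[2] flags=0000 LS?T → r2=0xff
[3] flags=0000 PL?T → r4=0x05
[4] flags=1000 → (cmp)
[5] flags=1000 CC?T → r0=0x7f
[6] flags=1000 GE?F → skip
[7] flags=0010 → (cmp)
[8] flags=0010 PL?T → r0=0x81
[9] flags=0010 CC?F → skip
[10] flags=0010 LE?F → skip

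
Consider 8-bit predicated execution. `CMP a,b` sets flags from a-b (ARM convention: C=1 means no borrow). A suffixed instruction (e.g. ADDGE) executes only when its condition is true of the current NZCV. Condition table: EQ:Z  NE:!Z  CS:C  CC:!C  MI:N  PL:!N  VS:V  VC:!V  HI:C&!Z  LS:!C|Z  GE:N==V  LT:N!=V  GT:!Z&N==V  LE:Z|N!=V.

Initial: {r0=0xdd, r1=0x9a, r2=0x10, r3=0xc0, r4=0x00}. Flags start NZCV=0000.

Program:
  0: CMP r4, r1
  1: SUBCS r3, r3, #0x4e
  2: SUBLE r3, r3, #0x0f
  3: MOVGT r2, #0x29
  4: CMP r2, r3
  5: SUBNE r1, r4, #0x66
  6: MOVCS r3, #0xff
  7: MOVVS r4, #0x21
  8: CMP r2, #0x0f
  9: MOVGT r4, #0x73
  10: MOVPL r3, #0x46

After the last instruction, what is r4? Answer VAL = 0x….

VAL = 0x73

[0] flags=0000 → (cmp)
[1] flags=0000 CS?F → skip
[2] flags=0000 LE?F → skip
[3] flags=0000 GT?T → r2=0x29
[4] flags=0000 → (cmp)
[5] flags=0000 NE?T → r1=0x9a
[6] flags=0000 CS?F → skip
[7] flags=0000 VS?F → skip
[8] flags=0010 → (cmp)
[9] flags=0010 GT?T → r4=0x73
[10] flags=0010 PL?T → r3=0x46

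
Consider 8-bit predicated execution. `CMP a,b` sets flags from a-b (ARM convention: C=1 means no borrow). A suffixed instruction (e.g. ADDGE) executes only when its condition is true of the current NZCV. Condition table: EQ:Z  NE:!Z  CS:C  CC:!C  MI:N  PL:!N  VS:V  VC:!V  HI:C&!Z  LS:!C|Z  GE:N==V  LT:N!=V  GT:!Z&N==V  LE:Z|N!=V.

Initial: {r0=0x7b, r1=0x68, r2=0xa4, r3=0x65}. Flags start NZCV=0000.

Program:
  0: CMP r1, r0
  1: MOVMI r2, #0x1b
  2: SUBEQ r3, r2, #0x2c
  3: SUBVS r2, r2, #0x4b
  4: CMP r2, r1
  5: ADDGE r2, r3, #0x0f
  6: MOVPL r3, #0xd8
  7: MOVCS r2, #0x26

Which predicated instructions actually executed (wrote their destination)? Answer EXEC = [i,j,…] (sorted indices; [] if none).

[0] flags=1000 → (cmp)
[1] flags=1000 MI?T → r2=0x1b
[2] flags=1000 EQ?F → skip
[3] flags=1000 VS?F → skip
[4] flags=1000 → (cmp)
[5] flags=1000 GE?F → skip
[6] flags=1000 PL?F → skip
[7] flags=1000 CS?F → skip

EXEC = [1]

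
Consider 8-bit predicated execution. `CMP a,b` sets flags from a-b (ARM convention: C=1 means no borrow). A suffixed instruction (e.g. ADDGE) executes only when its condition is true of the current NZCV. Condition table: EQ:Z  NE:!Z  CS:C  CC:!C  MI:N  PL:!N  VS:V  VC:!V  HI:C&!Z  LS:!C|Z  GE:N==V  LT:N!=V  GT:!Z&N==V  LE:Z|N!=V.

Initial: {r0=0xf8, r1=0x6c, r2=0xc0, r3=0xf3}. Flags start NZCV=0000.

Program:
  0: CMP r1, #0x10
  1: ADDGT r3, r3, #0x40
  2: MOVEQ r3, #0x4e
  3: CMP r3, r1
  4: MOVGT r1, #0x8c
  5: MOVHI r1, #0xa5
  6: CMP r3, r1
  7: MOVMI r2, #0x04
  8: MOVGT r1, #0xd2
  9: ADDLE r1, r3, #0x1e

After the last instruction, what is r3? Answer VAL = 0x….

[0] flags=0010 → (cmp)
[1] flags=0010 GT?T → r3=0x33
[2] flags=0010 EQ?F → skip
[3] flags=1000 → (cmp)
[4] flags=1000 GT?F → skip
[5] flags=1000 HI?F → skip
[6] flags=1000 → (cmp)
[7] flags=1000 MI?T → r2=0x04
[8] flags=1000 GT?F → skip
[9] flags=1000 LE?T → r1=0x51

VAL = 0x33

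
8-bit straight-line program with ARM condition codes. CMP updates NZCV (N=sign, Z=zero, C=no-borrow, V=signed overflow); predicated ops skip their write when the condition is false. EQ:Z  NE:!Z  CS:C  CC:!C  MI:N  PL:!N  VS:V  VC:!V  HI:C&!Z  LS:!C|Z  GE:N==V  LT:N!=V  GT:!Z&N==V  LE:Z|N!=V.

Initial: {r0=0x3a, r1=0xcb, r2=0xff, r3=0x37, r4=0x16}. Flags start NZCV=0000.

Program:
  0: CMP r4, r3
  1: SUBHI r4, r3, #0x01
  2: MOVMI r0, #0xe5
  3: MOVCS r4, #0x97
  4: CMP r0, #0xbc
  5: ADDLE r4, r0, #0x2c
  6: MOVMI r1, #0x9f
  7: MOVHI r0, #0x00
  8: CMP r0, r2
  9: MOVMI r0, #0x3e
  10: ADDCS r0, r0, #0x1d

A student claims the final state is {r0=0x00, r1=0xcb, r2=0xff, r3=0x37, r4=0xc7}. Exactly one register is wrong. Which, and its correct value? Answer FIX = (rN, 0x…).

[0] flags=1000 → (cmp)
[1] flags=1000 HI?F → skip
[2] flags=1000 MI?T → r0=0xe5
[3] flags=1000 CS?F → skip
[4] flags=0010 → (cmp)
[5] flags=0010 LE?F → skip
[6] flags=0010 MI?F → skip
[7] flags=0010 HI?T → r0=0x00
[8] flags=0000 → (cmp)
[9] flags=0000 MI?F → skip
[10] flags=0000 CS?F → skip

FIX = (r4, 0x16)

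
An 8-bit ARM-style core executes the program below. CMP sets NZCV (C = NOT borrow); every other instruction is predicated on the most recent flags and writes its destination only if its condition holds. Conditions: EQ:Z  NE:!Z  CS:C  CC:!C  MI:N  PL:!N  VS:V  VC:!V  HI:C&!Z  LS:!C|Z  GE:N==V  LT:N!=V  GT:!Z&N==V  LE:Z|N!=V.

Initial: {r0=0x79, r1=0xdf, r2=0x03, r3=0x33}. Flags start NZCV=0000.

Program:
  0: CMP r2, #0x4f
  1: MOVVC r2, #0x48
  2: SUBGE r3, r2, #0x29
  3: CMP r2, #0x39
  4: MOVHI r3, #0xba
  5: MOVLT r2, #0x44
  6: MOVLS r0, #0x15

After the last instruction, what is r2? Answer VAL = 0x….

VAL = 0x48

[0] flags=1000 → (cmp)
[1] flags=1000 VC?T → r2=0x48
[2] flags=1000 GE?F → skip
[3] flags=0010 → (cmp)
[4] flags=0010 HI?T → r3=0xba
[5] flags=0010 LT?F → skip
[6] flags=0010 LS?F → skip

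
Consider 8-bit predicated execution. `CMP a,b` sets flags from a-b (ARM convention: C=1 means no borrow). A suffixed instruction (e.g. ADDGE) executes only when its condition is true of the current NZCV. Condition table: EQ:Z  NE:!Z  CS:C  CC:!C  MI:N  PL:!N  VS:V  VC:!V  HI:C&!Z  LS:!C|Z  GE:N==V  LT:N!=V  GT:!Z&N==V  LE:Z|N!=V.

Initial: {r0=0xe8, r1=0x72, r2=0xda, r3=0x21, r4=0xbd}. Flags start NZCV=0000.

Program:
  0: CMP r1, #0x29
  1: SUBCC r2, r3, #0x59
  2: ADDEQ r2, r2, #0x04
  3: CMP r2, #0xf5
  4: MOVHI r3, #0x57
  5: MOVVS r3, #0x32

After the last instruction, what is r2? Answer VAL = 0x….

0: ✓ CMP  NZCV=0010
1: · SUBCC
2: · ADDEQ
3: ✓ CMP  NZCV=1000
4: · MOVHI
5: · MOVVS

VAL = 0xda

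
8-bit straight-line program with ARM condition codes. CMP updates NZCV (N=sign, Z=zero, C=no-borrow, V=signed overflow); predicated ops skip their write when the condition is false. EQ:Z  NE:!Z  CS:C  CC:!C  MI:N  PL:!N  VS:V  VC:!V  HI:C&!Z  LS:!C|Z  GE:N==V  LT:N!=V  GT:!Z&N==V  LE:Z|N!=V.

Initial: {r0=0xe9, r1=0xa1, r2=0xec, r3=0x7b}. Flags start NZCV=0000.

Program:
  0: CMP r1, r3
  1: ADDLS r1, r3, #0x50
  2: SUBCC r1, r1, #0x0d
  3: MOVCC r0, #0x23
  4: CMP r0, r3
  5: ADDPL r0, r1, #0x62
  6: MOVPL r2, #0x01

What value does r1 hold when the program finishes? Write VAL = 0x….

VAL = 0xa1

0: ✓ CMP  NZCV=0011
1: · ADDLS
2: · SUBCC
3: · MOVCC
4: ✓ CMP  NZCV=0011
5: ✓ ADDPL  r0←0x03
6: ✓ MOVPL  r2←0x01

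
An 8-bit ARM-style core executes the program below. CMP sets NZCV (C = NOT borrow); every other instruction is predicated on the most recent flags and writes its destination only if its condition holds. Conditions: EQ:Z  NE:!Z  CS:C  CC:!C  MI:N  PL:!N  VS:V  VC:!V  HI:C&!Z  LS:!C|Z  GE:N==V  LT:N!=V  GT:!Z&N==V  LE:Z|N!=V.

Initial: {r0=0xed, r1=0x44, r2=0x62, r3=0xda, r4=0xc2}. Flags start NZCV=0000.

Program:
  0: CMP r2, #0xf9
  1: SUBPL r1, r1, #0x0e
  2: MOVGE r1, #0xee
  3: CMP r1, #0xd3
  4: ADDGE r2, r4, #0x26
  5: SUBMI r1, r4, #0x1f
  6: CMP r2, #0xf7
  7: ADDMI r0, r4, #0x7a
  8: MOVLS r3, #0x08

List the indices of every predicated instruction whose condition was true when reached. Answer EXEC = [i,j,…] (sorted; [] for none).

[0] flags=0000 → (cmp)
[1] flags=0000 PL?T → r1=0x36
[2] flags=0000 GE?T → r1=0xee
[3] flags=0010 → (cmp)
[4] flags=0010 GE?T → r2=0xe8
[5] flags=0010 MI?F → skip
[6] flags=1000 → (cmp)
[7] flags=1000 MI?T → r0=0x3c
[8] flags=1000 LS?T → r3=0x08

EXEC = [1,2,4,7,8]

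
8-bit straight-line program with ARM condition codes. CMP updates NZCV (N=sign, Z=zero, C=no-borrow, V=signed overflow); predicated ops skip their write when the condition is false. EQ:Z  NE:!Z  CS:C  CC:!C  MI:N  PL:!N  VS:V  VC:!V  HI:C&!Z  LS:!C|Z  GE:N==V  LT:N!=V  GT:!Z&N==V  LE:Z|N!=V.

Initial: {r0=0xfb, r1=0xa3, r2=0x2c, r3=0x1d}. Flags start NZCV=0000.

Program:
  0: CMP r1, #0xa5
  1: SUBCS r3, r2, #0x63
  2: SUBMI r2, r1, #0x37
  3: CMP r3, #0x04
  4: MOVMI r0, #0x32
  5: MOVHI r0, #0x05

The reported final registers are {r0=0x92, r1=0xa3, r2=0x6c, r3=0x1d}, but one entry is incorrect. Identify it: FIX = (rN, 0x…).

0: ✓ CMP  NZCV=1000
1: · SUBCS
2: ✓ SUBMI  r2←0x6c
3: ✓ CMP  NZCV=0010
4: · MOVMI
5: ✓ MOVHI  r0←0x05

FIX = (r0, 0x05)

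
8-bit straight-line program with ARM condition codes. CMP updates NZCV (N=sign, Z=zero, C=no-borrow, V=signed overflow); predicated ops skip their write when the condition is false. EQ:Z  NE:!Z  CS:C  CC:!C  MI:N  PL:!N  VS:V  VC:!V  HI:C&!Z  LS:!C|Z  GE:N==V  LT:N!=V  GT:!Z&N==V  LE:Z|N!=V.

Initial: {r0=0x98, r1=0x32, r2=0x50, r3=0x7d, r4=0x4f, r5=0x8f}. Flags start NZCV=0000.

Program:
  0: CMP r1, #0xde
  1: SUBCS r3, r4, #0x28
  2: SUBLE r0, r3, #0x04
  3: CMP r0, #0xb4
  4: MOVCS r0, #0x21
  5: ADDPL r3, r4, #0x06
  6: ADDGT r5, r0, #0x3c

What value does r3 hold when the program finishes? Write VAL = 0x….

0: ✓ CMP  NZCV=0000
1: · SUBCS
2: · SUBLE
3: ✓ CMP  NZCV=1000
4: · MOVCS
5: · ADDPL
6: · ADDGT

VAL = 0x7d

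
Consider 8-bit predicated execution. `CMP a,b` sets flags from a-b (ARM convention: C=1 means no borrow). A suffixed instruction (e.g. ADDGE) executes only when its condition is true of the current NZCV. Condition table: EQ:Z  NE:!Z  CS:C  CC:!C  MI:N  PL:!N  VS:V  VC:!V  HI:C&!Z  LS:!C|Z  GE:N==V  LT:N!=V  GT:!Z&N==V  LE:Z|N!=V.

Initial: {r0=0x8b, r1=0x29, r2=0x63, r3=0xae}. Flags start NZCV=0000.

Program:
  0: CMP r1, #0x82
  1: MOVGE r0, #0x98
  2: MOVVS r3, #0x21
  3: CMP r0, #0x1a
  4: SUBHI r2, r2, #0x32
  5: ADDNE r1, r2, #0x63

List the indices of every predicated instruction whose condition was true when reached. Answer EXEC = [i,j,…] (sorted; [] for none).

0: ✓ CMP  NZCV=1001
1: ✓ MOVGE  r0←0x98
2: ✓ MOVVS  r3←0x21
3: ✓ CMP  NZCV=0011
4: ✓ SUBHI  r2←0x31
5: ✓ ADDNE  r1←0x94

EXEC = [1,2,4,5]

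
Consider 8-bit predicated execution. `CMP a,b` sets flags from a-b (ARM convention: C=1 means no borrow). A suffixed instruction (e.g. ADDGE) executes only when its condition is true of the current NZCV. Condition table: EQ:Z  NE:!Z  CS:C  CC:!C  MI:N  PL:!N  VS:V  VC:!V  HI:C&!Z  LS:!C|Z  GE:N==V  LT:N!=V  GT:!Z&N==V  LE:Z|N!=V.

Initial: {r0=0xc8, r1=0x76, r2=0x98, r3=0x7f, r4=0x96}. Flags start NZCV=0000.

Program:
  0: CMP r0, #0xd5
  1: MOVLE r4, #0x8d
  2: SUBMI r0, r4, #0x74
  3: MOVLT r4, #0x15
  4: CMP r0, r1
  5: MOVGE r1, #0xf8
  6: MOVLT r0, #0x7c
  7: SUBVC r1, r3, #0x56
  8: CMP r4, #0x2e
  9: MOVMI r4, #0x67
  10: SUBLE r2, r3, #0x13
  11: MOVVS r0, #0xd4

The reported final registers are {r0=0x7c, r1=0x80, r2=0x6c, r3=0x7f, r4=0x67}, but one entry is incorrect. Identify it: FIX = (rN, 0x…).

FIX = (r1, 0x29)

0: ✓ CMP  NZCV=1000
1: ✓ MOVLE  r4←0x8d
2: ✓ SUBMI  r0←0x19
3: ✓ MOVLT  r4←0x15
4: ✓ CMP  NZCV=1000
5: · MOVGE
6: ✓ MOVLT  r0←0x7c
7: ✓ SUBVC  r1←0x29
8: ✓ CMP  NZCV=1000
9: ✓ MOVMI  r4←0x67
10: ✓ SUBLE  r2←0x6c
11: · MOVVS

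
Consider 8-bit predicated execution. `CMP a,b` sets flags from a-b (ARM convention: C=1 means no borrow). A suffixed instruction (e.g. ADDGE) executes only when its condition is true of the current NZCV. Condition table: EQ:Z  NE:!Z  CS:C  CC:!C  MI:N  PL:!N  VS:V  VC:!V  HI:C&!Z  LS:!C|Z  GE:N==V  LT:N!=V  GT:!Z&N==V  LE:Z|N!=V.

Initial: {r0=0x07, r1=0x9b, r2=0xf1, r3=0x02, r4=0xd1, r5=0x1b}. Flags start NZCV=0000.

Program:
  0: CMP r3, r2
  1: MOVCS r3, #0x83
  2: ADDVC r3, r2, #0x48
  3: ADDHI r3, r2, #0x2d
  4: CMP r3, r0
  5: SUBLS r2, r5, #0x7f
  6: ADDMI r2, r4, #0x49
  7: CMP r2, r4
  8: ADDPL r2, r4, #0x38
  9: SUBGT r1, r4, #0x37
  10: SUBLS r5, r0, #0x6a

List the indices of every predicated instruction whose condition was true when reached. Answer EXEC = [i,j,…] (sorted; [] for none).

[0] flags=0000 → (cmp)
[1] flags=0000 CS?F → skip
[2] flags=0000 VC?T → r3=0x39
[3] flags=0000 HI?F → skip
[4] flags=0010 → (cmp)
[5] flags=0010 LS?F → skip
[6] flags=0010 MI?F → skip
[7] flags=0010 → (cmp)
[8] flags=0010 PL?T → r2=0x09
[9] flags=0010 GT?T → r1=0x9a
[10] flags=0010 LS?F → skip

EXEC = [2,8,9]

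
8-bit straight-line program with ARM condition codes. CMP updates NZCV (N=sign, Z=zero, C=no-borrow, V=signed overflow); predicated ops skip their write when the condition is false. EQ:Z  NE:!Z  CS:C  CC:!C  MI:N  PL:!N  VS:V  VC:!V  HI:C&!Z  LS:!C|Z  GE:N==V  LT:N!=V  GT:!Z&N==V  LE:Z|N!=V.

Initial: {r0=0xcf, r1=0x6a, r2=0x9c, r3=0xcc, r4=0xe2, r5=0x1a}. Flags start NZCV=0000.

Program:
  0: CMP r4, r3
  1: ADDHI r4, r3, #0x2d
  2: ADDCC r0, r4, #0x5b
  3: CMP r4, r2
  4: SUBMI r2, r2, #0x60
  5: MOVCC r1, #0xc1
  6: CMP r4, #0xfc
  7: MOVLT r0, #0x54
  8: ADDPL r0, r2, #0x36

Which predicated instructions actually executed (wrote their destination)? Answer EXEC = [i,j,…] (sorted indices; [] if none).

EXEC = [1,7]

[0] flags=0010 → (cmp)
[1] flags=0010 HI?T → r4=0xf9
[2] flags=0010 CC?F → skip
[3] flags=0010 → (cmp)
[4] flags=0010 MI?F → skip
[5] flags=0010 CC?F → skip
[6] flags=1000 → (cmp)
[7] flags=1000 LT?T → r0=0x54
[8] flags=1000 PL?F → skip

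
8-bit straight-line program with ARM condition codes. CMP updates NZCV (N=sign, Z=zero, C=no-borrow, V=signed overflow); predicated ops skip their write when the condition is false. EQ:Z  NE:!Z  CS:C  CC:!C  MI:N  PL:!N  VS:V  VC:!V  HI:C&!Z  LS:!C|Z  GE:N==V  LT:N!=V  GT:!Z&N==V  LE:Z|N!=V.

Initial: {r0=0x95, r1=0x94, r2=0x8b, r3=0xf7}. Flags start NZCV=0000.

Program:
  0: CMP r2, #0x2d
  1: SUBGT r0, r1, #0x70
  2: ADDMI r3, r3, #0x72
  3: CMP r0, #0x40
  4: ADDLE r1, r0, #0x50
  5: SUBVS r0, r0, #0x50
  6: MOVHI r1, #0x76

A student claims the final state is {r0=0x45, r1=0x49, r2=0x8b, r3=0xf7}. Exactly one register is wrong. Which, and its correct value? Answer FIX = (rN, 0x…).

FIX = (r1, 0x76)

[0] flags=0011 → (cmp)
[1] flags=0011 GT?F → skip
[2] flags=0011 MI?F → skip
[3] flags=0011 → (cmp)
[4] flags=0011 LE?T → r1=0xe5
[5] flags=0011 VS?T → r0=0x45
[6] flags=0011 HI?T → r1=0x76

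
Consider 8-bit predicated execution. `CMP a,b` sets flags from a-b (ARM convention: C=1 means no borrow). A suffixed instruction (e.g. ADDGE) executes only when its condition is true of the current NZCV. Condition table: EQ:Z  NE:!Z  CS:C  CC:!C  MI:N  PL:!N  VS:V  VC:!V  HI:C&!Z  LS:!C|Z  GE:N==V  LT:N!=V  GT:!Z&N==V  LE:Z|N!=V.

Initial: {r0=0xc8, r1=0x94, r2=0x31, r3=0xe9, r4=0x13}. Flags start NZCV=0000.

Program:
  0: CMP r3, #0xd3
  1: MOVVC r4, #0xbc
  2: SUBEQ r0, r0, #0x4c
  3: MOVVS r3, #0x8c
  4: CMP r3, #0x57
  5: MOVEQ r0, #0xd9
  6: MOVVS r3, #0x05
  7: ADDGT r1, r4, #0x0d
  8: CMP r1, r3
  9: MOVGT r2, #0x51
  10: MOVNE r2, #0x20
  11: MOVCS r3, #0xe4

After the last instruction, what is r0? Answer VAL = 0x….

VAL = 0xc8

0: ✓ CMP  NZCV=0010
1: ✓ MOVVC  r4←0xbc
2: · SUBEQ
3: · MOVVS
4: ✓ CMP  NZCV=1010
5: · MOVEQ
6: · MOVVS
7: · ADDGT
8: ✓ CMP  NZCV=1000
9: · MOVGT
10: ✓ MOVNE  r2←0x20
11: · MOVCS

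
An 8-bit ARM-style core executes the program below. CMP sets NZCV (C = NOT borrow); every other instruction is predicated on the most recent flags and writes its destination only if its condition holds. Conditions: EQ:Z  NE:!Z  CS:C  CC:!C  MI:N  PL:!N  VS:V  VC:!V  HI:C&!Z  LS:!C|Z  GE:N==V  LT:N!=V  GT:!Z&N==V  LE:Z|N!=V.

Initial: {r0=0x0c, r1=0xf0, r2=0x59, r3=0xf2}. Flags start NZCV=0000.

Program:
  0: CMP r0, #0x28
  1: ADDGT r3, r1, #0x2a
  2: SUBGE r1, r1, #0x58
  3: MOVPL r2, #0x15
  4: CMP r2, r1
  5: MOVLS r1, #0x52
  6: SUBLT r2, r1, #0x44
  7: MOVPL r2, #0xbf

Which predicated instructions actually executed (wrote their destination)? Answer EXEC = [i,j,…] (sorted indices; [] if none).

0: ✓ CMP  NZCV=1000
1: · ADDGT
2: · SUBGE
3: · MOVPL
4: ✓ CMP  NZCV=0000
5: ✓ MOVLS  r1←0x52
6: · SUBLT
7: ✓ MOVPL  r2←0xbf

EXEC = [5,7]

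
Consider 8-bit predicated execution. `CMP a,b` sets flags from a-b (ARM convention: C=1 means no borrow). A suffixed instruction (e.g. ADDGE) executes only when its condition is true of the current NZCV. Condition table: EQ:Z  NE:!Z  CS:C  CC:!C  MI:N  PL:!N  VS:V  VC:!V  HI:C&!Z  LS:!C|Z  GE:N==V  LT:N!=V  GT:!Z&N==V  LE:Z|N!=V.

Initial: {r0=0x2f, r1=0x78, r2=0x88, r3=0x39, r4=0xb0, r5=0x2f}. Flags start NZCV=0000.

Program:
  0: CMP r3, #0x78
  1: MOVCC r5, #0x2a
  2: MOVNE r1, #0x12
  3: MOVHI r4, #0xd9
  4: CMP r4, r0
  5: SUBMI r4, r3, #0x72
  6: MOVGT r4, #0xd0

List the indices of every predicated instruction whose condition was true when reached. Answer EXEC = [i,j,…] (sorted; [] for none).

EXEC = [1,2,5]

[0] flags=1000 → (cmp)
[1] flags=1000 CC?T → r5=0x2a
[2] flags=1000 NE?T → r1=0x12
[3] flags=1000 HI?F → skip
[4] flags=1010 → (cmp)
[5] flags=1010 MI?T → r4=0xc7
[6] flags=1010 GT?F → skip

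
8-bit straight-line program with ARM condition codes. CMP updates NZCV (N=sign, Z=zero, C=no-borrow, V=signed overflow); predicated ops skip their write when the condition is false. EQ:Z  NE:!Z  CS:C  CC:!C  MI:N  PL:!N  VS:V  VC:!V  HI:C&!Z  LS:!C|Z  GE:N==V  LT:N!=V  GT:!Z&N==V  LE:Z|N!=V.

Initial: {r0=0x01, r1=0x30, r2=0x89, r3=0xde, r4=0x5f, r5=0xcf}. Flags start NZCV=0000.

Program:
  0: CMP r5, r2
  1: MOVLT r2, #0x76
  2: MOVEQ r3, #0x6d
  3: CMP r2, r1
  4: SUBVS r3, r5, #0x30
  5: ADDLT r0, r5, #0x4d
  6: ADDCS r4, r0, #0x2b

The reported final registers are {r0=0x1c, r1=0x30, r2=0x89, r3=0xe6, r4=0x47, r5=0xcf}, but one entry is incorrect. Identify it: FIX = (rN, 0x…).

0: ✓ CMP  NZCV=0010
1: · MOVLT
2: · MOVEQ
3: ✓ CMP  NZCV=0011
4: ✓ SUBVS  r3←0x9f
5: ✓ ADDLT  r0←0x1c
6: ✓ ADDCS  r4←0x47

FIX = (r3, 0x9f)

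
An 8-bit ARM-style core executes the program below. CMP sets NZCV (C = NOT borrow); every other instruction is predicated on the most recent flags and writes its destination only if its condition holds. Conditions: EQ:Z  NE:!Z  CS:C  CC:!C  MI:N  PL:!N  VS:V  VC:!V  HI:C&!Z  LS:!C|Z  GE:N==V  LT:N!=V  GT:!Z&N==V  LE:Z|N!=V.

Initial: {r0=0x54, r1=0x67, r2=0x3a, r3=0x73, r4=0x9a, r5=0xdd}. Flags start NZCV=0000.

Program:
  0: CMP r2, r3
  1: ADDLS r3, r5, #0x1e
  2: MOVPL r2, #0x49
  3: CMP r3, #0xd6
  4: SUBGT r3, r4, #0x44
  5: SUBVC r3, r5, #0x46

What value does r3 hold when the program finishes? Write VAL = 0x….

[0] flags=1000 → (cmp)
[1] flags=1000 LS?T → r3=0xfb
[2] flags=1000 PL?F → skip
[3] flags=0010 → (cmp)
[4] flags=0010 GT?T → r3=0x56
[5] flags=0010 VC?T → r3=0x97

VAL = 0x97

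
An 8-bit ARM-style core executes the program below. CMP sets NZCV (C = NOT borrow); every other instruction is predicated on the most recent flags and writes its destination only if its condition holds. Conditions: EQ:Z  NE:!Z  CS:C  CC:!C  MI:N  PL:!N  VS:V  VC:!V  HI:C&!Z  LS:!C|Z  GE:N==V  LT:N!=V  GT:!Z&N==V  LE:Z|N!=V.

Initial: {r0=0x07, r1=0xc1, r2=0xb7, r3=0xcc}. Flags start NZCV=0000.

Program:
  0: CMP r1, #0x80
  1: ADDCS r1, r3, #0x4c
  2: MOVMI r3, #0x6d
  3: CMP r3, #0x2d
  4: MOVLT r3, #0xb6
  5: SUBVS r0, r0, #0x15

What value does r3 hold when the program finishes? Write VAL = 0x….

VAL = 0xb6

[0] flags=0010 → (cmp)
[1] flags=0010 CS?T → r1=0x18
[2] flags=0010 MI?F → skip
[3] flags=1010 → (cmp)
[4] flags=1010 LT?T → r3=0xb6
[5] flags=1010 VS?F → skip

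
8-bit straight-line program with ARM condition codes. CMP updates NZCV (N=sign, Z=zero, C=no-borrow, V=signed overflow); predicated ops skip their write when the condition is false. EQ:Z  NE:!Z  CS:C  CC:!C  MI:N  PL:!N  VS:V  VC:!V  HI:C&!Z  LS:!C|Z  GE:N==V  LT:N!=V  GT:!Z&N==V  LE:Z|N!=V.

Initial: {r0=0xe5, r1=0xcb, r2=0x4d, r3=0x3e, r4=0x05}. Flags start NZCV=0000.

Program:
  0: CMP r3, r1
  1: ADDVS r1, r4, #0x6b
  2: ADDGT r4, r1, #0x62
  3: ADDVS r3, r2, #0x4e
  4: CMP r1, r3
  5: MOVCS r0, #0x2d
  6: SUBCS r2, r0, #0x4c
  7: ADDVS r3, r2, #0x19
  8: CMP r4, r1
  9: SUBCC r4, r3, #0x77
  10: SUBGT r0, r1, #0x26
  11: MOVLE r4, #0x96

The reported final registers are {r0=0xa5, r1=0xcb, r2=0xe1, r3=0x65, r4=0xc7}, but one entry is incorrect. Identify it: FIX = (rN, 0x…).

0: ✓ CMP  NZCV=0000
1: · ADDVS
2: ✓ ADDGT  r4←0x2d
3: · ADDVS
4: ✓ CMP  NZCV=1010
5: ✓ MOVCS  r0←0x2d
6: ✓ SUBCS  r2←0xe1
7: · ADDVS
8: ✓ CMP  NZCV=0000
9: ✓ SUBCC  r4←0xc7
10: ✓ SUBGT  r0←0xa5
11: · MOVLE

FIX = (r3, 0x3e)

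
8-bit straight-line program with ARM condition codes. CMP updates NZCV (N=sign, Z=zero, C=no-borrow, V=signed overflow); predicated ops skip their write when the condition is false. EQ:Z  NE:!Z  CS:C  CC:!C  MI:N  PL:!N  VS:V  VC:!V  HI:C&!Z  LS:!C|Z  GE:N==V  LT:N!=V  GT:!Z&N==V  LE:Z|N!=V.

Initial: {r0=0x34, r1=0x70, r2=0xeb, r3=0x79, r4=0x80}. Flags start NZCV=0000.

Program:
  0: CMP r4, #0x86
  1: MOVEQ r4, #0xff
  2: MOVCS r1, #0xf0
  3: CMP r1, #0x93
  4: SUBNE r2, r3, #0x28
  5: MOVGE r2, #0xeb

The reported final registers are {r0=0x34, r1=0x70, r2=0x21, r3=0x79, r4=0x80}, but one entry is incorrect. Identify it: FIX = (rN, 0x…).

FIX = (r2, 0xeb)

0: ✓ CMP  NZCV=1000
1: · MOVEQ
2: · MOVCS
3: ✓ CMP  NZCV=1001
4: ✓ SUBNE  r2←0x51
5: ✓ MOVGE  r2←0xeb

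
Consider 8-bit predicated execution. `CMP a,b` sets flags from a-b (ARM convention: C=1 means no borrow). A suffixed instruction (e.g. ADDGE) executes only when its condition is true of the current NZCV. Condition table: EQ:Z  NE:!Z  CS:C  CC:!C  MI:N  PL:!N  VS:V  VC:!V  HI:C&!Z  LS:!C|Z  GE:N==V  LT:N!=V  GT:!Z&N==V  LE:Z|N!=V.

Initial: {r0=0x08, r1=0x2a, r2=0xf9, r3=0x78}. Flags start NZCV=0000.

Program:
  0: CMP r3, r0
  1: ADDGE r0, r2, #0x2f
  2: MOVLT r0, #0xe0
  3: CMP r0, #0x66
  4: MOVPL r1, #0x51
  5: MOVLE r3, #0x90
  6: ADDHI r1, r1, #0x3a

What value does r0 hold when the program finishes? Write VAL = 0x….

[0] flags=0010 → (cmp)
[1] flags=0010 GE?T → r0=0x28
[2] flags=0010 LT?F → skip
[3] flags=1000 → (cmp)
[4] flags=1000 PL?F → skip
[5] flags=1000 LE?T → r3=0x90
[6] flags=1000 HI?F → skip

VAL = 0x28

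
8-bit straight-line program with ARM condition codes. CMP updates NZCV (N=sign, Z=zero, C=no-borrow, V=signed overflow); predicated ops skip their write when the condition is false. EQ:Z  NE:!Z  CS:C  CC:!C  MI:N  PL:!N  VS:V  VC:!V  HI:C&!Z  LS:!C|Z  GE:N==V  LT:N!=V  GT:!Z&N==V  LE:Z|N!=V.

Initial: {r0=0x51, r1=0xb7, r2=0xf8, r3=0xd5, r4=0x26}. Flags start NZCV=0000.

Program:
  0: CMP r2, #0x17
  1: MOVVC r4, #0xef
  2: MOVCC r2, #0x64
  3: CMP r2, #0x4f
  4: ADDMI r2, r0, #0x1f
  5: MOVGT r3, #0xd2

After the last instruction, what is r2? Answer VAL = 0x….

0: ✓ CMP  NZCV=1010
1: ✓ MOVVC  r4←0xef
2: · MOVCC
3: ✓ CMP  NZCV=1010
4: ✓ ADDMI  r2←0x70
5: · MOVGT

VAL = 0x70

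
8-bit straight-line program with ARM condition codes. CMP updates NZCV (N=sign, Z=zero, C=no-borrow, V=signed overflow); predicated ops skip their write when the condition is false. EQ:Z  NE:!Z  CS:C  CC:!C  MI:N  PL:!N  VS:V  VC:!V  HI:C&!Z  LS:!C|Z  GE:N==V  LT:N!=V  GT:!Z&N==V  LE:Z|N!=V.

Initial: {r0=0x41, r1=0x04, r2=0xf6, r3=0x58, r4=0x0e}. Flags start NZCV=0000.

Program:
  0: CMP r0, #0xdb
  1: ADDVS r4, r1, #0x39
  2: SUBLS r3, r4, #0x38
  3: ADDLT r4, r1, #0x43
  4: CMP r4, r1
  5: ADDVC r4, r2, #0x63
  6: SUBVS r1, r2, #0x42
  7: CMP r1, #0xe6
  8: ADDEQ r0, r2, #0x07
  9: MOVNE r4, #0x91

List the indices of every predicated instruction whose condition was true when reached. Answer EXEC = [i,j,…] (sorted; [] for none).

0: ✓ CMP  NZCV=0000
1: · ADDVS
2: ✓ SUBLS  r3←0xd6
3: · ADDLT
4: ✓ CMP  NZCV=0010
5: ✓ ADDVC  r4←0x59
6: · SUBVS
7: ✓ CMP  NZCV=0000
8: · ADDEQ
9: ✓ MOVNE  r4←0x91

EXEC = [2,5,9]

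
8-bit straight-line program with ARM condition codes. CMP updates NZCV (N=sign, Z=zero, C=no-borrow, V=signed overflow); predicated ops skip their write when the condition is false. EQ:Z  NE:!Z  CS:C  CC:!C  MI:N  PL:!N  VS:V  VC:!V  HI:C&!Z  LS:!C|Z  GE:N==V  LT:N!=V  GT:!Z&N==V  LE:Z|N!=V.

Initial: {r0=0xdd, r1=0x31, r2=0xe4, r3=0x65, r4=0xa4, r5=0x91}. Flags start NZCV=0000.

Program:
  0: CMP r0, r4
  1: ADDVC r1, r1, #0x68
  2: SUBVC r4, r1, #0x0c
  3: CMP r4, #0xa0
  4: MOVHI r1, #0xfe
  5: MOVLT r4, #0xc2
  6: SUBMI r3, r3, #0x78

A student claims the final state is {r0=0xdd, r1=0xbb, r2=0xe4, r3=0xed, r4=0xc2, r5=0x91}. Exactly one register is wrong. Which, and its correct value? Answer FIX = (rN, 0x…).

FIX = (r1, 0x99)

[0] flags=0010 → (cmp)
[1] flags=0010 VC?T → r1=0x99
[2] flags=0010 VC?T → r4=0x8d
[3] flags=1000 → (cmp)
[4] flags=1000 HI?F → skip
[5] flags=1000 LT?T → r4=0xc2
[6] flags=1000 MI?T → r3=0xed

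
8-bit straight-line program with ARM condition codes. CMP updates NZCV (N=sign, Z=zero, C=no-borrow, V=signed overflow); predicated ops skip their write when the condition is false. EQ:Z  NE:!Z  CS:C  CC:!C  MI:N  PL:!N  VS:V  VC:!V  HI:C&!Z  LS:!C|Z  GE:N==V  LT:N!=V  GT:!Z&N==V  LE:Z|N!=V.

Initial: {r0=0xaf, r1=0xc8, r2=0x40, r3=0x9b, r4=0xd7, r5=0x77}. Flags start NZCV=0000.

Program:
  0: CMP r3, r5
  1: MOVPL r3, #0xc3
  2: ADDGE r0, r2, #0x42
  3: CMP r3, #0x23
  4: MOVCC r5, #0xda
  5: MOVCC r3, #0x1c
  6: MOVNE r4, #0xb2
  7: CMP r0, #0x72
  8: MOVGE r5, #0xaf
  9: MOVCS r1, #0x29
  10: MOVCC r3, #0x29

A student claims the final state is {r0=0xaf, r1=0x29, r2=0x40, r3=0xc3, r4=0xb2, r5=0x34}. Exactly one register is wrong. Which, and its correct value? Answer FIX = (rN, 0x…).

[0] flags=0011 → (cmp)
[1] flags=0011 PL?T → r3=0xc3
[2] flags=0011 GE?F → skip
[3] flags=1010 → (cmp)
[4] flags=1010 CC?F → skip
[5] flags=1010 CC?F → skip
[6] flags=1010 NE?T → r4=0xb2
[7] flags=0011 → (cmp)
[8] flags=0011 GE?F → skip
[9] flags=0011 CS?T → r1=0x29
[10] flags=0011 CC?F → skip

FIX = (r5, 0x77)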